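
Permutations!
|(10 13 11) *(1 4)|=|(1 4)(10 13 11)|=6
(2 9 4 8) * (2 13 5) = (2 9 4 8 13 5) = [0, 1, 9, 3, 8, 2, 6, 7, 13, 4, 10, 11, 12, 5]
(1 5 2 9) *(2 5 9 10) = [0, 9, 10, 3, 4, 5, 6, 7, 8, 1, 2] = (1 9)(2 10)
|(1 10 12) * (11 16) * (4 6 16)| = 12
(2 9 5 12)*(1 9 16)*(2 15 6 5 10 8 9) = (1 2 16)(5 12 15 6)(8 9 10) = [0, 2, 16, 3, 4, 12, 5, 7, 9, 10, 8, 11, 15, 13, 14, 6, 1]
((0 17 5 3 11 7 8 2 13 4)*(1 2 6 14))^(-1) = (0 4 13 2 1 14 6 8 7 11 3 5 17) = [4, 14, 1, 5, 13, 17, 8, 11, 7, 9, 10, 3, 12, 2, 6, 15, 16, 0]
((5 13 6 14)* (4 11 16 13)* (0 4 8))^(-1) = (0 8 5 14 6 13 16 11 4) = [8, 1, 2, 3, 0, 14, 13, 7, 5, 9, 10, 4, 12, 16, 6, 15, 11]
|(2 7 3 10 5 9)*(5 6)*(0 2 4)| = |(0 2 7 3 10 6 5 9 4)| = 9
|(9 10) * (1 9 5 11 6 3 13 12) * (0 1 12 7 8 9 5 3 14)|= 6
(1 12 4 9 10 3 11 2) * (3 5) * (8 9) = (1 12 4 8 9 10 5 3 11 2) = [0, 12, 1, 11, 8, 3, 6, 7, 9, 10, 5, 2, 4]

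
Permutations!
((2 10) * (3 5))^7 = (2 10)(3 5) = [0, 1, 10, 5, 4, 3, 6, 7, 8, 9, 2]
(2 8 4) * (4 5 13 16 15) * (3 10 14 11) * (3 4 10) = [0, 1, 8, 3, 2, 13, 6, 7, 5, 9, 14, 4, 12, 16, 11, 10, 15] = (2 8 5 13 16 15 10 14 11 4)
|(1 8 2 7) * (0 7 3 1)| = 4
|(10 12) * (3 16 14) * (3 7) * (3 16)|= 6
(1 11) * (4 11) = (1 4 11) = [0, 4, 2, 3, 11, 5, 6, 7, 8, 9, 10, 1]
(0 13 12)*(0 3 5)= [13, 1, 2, 5, 4, 0, 6, 7, 8, 9, 10, 11, 3, 12]= (0 13 12 3 5)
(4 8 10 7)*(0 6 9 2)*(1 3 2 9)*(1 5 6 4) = [4, 3, 0, 2, 8, 6, 5, 1, 10, 9, 7] = (0 4 8 10 7 1 3 2)(5 6)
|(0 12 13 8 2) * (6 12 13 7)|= |(0 13 8 2)(6 12 7)|= 12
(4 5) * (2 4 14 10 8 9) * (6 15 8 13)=(2 4 5 14 10 13 6 15 8 9)=[0, 1, 4, 3, 5, 14, 15, 7, 9, 2, 13, 11, 12, 6, 10, 8]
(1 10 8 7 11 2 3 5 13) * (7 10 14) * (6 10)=(1 14 7 11 2 3 5 13)(6 10 8)=[0, 14, 3, 5, 4, 13, 10, 11, 6, 9, 8, 2, 12, 1, 7]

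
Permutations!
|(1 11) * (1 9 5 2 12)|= |(1 11 9 5 2 12)|= 6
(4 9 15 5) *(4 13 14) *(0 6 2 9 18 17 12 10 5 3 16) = (0 6 2 9 15 3 16)(4 18 17 12 10 5 13 14) = [6, 1, 9, 16, 18, 13, 2, 7, 8, 15, 5, 11, 10, 14, 4, 3, 0, 12, 17]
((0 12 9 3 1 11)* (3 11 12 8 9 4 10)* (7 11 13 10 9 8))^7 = (13)(0 7 11) = [7, 1, 2, 3, 4, 5, 6, 11, 8, 9, 10, 0, 12, 13]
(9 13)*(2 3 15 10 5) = (2 3 15 10 5)(9 13) = [0, 1, 3, 15, 4, 2, 6, 7, 8, 13, 5, 11, 12, 9, 14, 10]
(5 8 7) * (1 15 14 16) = (1 15 14 16)(5 8 7) = [0, 15, 2, 3, 4, 8, 6, 5, 7, 9, 10, 11, 12, 13, 16, 14, 1]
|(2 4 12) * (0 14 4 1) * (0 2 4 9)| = 6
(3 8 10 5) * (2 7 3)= (2 7 3 8 10 5)= [0, 1, 7, 8, 4, 2, 6, 3, 10, 9, 5]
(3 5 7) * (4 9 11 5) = (3 4 9 11 5 7) = [0, 1, 2, 4, 9, 7, 6, 3, 8, 11, 10, 5]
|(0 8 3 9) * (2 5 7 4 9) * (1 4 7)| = |(0 8 3 2 5 1 4 9)| = 8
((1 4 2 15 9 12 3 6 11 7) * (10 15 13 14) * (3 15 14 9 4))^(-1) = (1 7 11 6 3)(2 4 15 12 9 13)(10 14) = [0, 7, 4, 1, 15, 5, 3, 11, 8, 13, 14, 6, 9, 2, 10, 12]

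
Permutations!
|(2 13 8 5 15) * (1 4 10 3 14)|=|(1 4 10 3 14)(2 13 8 5 15)|=5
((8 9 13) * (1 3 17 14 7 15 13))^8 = [0, 9, 2, 1, 4, 5, 6, 14, 13, 8, 10, 11, 12, 15, 17, 7, 16, 3] = (1 9 8 13 15 7 14 17 3)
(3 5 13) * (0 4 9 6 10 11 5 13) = (0 4 9 6 10 11 5)(3 13) = [4, 1, 2, 13, 9, 0, 10, 7, 8, 6, 11, 5, 12, 3]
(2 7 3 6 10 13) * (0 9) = [9, 1, 7, 6, 4, 5, 10, 3, 8, 0, 13, 11, 12, 2] = (0 9)(2 7 3 6 10 13)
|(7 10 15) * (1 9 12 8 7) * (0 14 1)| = |(0 14 1 9 12 8 7 10 15)| = 9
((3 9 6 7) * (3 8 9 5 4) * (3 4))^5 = (3 5)(6 7 8 9) = [0, 1, 2, 5, 4, 3, 7, 8, 9, 6]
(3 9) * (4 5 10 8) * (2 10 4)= (2 10 8)(3 9)(4 5)= [0, 1, 10, 9, 5, 4, 6, 7, 2, 3, 8]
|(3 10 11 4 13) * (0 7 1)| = |(0 7 1)(3 10 11 4 13)| = 15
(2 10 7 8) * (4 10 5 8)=(2 5 8)(4 10 7)=[0, 1, 5, 3, 10, 8, 6, 4, 2, 9, 7]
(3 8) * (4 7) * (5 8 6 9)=(3 6 9 5 8)(4 7)=[0, 1, 2, 6, 7, 8, 9, 4, 3, 5]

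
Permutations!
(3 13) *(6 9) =(3 13)(6 9) =[0, 1, 2, 13, 4, 5, 9, 7, 8, 6, 10, 11, 12, 3]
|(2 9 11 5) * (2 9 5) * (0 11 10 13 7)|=8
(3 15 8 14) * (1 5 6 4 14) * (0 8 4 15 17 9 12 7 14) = (0 8 1 5 6 15 4)(3 17 9 12 7 14) = [8, 5, 2, 17, 0, 6, 15, 14, 1, 12, 10, 11, 7, 13, 3, 4, 16, 9]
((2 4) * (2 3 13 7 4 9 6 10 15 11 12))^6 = (2 12 11 15 10 6 9)(3 7)(4 13) = [0, 1, 12, 7, 13, 5, 9, 3, 8, 2, 6, 15, 11, 4, 14, 10]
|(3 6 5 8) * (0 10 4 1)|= 4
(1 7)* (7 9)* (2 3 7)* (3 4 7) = (1 9 2 4 7) = [0, 9, 4, 3, 7, 5, 6, 1, 8, 2]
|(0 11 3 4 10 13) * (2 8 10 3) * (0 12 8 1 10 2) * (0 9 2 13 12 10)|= 20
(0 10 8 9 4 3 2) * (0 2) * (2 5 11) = (0 10 8 9 4 3)(2 5 11) = [10, 1, 5, 0, 3, 11, 6, 7, 9, 4, 8, 2]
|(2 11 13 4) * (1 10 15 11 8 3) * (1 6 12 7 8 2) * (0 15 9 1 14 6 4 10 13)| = |(0 15 11)(1 13 10 9)(3 4 14 6 12 7 8)| = 84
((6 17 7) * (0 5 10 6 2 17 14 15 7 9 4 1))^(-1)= (0 1 4 9 17 2 7 15 14 6 10 5)= [1, 4, 7, 3, 9, 0, 10, 15, 8, 17, 5, 11, 12, 13, 6, 14, 16, 2]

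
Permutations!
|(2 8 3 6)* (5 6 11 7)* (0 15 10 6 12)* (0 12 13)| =11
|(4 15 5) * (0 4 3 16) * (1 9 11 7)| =|(0 4 15 5 3 16)(1 9 11 7)| =12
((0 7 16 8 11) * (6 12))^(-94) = (0 7 16 8 11) = [7, 1, 2, 3, 4, 5, 6, 16, 11, 9, 10, 0, 12, 13, 14, 15, 8]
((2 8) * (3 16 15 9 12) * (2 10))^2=(2 10 8)(3 15 12 16 9)=[0, 1, 10, 15, 4, 5, 6, 7, 2, 3, 8, 11, 16, 13, 14, 12, 9]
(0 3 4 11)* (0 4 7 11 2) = (0 3 7 11 4 2) = [3, 1, 0, 7, 2, 5, 6, 11, 8, 9, 10, 4]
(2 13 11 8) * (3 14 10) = (2 13 11 8)(3 14 10) = [0, 1, 13, 14, 4, 5, 6, 7, 2, 9, 3, 8, 12, 11, 10]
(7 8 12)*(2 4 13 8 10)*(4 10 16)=(2 10)(4 13 8 12 7 16)=[0, 1, 10, 3, 13, 5, 6, 16, 12, 9, 2, 11, 7, 8, 14, 15, 4]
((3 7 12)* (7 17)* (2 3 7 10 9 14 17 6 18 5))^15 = [0, 1, 2, 3, 4, 5, 6, 12, 8, 10, 17, 11, 7, 13, 9, 15, 16, 14, 18] = (18)(7 12)(9 10 17 14)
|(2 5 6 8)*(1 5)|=5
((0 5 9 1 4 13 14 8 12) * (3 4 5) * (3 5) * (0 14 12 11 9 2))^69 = [0, 8, 2, 11, 9, 5, 6, 7, 13, 14, 10, 12, 3, 1, 4] = (1 8 13)(3 11 12)(4 9 14)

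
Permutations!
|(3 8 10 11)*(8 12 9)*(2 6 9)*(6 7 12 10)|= 3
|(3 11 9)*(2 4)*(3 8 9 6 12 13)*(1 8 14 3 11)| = |(1 8 9 14 3)(2 4)(6 12 13 11)| = 20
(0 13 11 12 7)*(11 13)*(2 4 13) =(0 11 12 7)(2 4 13) =[11, 1, 4, 3, 13, 5, 6, 0, 8, 9, 10, 12, 7, 2]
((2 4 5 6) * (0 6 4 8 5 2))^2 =[0, 1, 5, 3, 8, 2, 6, 7, 4] =(2 5)(4 8)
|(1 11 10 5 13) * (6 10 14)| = 7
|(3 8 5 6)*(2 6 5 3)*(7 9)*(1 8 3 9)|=4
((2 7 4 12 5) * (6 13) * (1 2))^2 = (13)(1 7 12)(2 4 5) = [0, 7, 4, 3, 5, 2, 6, 12, 8, 9, 10, 11, 1, 13]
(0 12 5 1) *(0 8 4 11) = (0 12 5 1 8 4 11) = [12, 8, 2, 3, 11, 1, 6, 7, 4, 9, 10, 0, 5]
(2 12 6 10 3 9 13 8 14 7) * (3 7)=[0, 1, 12, 9, 4, 5, 10, 2, 14, 13, 7, 11, 6, 8, 3]=(2 12 6 10 7)(3 9 13 8 14)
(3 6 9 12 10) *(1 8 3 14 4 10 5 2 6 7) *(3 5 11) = [0, 8, 6, 7, 10, 2, 9, 1, 5, 12, 14, 3, 11, 13, 4] = (1 8 5 2 6 9 12 11 3 7)(4 10 14)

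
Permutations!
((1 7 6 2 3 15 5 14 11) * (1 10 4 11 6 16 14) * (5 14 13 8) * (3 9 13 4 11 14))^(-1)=(1 5 8 13 9 2 6 14 4 16 7)(3 15)(10 11)=[0, 5, 6, 15, 16, 8, 14, 1, 13, 2, 11, 10, 12, 9, 4, 3, 7]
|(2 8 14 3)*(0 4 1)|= |(0 4 1)(2 8 14 3)|= 12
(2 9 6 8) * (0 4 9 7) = [4, 1, 7, 3, 9, 5, 8, 0, 2, 6] = (0 4 9 6 8 2 7)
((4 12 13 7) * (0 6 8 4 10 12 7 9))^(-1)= (0 9 13 12 10 7 4 8 6)= [9, 1, 2, 3, 8, 5, 0, 4, 6, 13, 7, 11, 10, 12]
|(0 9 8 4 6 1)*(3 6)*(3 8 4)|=7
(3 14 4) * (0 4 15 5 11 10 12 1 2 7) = (0 4 3 14 15 5 11 10 12 1 2 7) = [4, 2, 7, 14, 3, 11, 6, 0, 8, 9, 12, 10, 1, 13, 15, 5]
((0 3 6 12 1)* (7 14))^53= [12, 6, 2, 1, 4, 5, 0, 14, 8, 9, 10, 11, 3, 13, 7]= (0 12 3 1 6)(7 14)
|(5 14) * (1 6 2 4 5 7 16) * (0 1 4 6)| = 10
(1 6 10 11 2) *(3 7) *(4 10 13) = (1 6 13 4 10 11 2)(3 7) = [0, 6, 1, 7, 10, 5, 13, 3, 8, 9, 11, 2, 12, 4]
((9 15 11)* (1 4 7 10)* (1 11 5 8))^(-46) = (1 8 5 15 9 11 10 7 4) = [0, 8, 2, 3, 1, 15, 6, 4, 5, 11, 7, 10, 12, 13, 14, 9]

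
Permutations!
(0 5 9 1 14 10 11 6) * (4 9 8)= (0 5 8 4 9 1 14 10 11 6)= [5, 14, 2, 3, 9, 8, 0, 7, 4, 1, 11, 6, 12, 13, 10]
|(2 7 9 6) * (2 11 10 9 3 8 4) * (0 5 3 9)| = |(0 5 3 8 4 2 7 9 6 11 10)| = 11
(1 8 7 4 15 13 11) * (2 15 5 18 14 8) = [0, 2, 15, 3, 5, 18, 6, 4, 7, 9, 10, 1, 12, 11, 8, 13, 16, 17, 14] = (1 2 15 13 11)(4 5 18 14 8 7)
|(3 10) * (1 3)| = 3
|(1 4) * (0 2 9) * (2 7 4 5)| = |(0 7 4 1 5 2 9)| = 7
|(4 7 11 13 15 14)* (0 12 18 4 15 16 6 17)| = |(0 12 18 4 7 11 13 16 6 17)(14 15)| = 10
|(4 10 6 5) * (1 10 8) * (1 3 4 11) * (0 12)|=|(0 12)(1 10 6 5 11)(3 4 8)|=30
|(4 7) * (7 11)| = |(4 11 7)| = 3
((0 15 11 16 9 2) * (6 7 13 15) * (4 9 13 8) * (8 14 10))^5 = (0 8 6 4 7 9 14 2 10)(11 16 13 15) = [8, 1, 10, 3, 7, 5, 4, 9, 6, 14, 0, 16, 12, 15, 2, 11, 13]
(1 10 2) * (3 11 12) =(1 10 2)(3 11 12) =[0, 10, 1, 11, 4, 5, 6, 7, 8, 9, 2, 12, 3]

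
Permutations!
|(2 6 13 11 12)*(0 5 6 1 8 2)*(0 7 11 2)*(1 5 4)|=|(0 4 1 8)(2 5 6 13)(7 11 12)|=12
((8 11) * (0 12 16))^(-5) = (0 12 16)(8 11) = [12, 1, 2, 3, 4, 5, 6, 7, 11, 9, 10, 8, 16, 13, 14, 15, 0]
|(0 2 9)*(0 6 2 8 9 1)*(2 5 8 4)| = |(0 4 2 1)(5 8 9 6)| = 4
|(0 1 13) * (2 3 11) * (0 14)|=|(0 1 13 14)(2 3 11)|=12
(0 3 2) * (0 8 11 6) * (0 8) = (0 3 2)(6 8 11) = [3, 1, 0, 2, 4, 5, 8, 7, 11, 9, 10, 6]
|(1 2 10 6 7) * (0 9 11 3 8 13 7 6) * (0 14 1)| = |(0 9 11 3 8 13 7)(1 2 10 14)| = 28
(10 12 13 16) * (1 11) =(1 11)(10 12 13 16) =[0, 11, 2, 3, 4, 5, 6, 7, 8, 9, 12, 1, 13, 16, 14, 15, 10]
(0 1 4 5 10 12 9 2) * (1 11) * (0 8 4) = [11, 0, 8, 3, 5, 10, 6, 7, 4, 2, 12, 1, 9] = (0 11 1)(2 8 4 5 10 12 9)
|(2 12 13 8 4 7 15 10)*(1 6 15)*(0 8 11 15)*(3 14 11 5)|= 18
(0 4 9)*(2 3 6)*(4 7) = (0 7 4 9)(2 3 6) = [7, 1, 3, 6, 9, 5, 2, 4, 8, 0]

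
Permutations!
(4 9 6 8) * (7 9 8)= (4 8)(6 7 9)= [0, 1, 2, 3, 8, 5, 7, 9, 4, 6]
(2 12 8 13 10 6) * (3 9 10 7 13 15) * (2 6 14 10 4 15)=(2 12 8)(3 9 4 15)(7 13)(10 14)=[0, 1, 12, 9, 15, 5, 6, 13, 2, 4, 14, 11, 8, 7, 10, 3]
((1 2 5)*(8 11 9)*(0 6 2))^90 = (11) = [0, 1, 2, 3, 4, 5, 6, 7, 8, 9, 10, 11]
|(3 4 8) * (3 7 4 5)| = 6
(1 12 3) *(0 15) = [15, 12, 2, 1, 4, 5, 6, 7, 8, 9, 10, 11, 3, 13, 14, 0] = (0 15)(1 12 3)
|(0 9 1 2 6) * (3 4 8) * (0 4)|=8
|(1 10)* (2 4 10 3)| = |(1 3 2 4 10)| = 5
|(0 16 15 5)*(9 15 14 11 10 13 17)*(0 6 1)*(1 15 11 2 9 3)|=33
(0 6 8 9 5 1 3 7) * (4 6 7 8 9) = (0 7)(1 3 8 4 6 9 5) = [7, 3, 2, 8, 6, 1, 9, 0, 4, 5]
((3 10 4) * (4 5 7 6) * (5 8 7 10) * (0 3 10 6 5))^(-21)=[3, 1, 2, 0, 7, 10, 8, 4, 6, 9, 5]=(0 3)(4 7)(5 10)(6 8)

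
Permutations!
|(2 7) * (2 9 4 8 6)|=|(2 7 9 4 8 6)|=6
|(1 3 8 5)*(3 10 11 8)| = 5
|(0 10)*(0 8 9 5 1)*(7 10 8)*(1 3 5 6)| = |(0 8 9 6 1)(3 5)(7 10)| = 10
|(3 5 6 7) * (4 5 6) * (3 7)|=2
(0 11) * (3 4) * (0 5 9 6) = (0 11 5 9 6)(3 4) = [11, 1, 2, 4, 3, 9, 0, 7, 8, 6, 10, 5]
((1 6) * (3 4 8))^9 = (8)(1 6) = [0, 6, 2, 3, 4, 5, 1, 7, 8]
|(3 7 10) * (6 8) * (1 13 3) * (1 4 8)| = |(1 13 3 7 10 4 8 6)| = 8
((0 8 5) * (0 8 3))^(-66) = (8) = [0, 1, 2, 3, 4, 5, 6, 7, 8]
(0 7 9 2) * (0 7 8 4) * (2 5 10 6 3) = (0 8 4)(2 7 9 5 10 6 3) = [8, 1, 7, 2, 0, 10, 3, 9, 4, 5, 6]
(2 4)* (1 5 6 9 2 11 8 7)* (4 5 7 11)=(1 7)(2 5 6 9)(8 11)=[0, 7, 5, 3, 4, 6, 9, 1, 11, 2, 10, 8]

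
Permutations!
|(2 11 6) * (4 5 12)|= |(2 11 6)(4 5 12)|= 3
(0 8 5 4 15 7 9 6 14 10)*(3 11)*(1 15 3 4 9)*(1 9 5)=[8, 15, 2, 11, 3, 5, 14, 9, 1, 6, 0, 4, 12, 13, 10, 7]=(0 8 1 15 7 9 6 14 10)(3 11 4)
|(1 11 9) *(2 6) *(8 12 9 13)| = |(1 11 13 8 12 9)(2 6)| = 6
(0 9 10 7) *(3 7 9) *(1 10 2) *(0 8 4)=(0 3 7 8 4)(1 10 9 2)=[3, 10, 1, 7, 0, 5, 6, 8, 4, 2, 9]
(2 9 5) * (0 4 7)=[4, 1, 9, 3, 7, 2, 6, 0, 8, 5]=(0 4 7)(2 9 5)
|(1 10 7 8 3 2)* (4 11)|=6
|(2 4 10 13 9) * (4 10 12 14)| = 12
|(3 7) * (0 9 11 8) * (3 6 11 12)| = 8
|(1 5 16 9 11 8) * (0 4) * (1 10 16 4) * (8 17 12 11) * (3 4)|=|(0 1 5 3 4)(8 10 16 9)(11 17 12)|=60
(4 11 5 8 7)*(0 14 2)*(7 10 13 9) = [14, 1, 0, 3, 11, 8, 6, 4, 10, 7, 13, 5, 12, 9, 2] = (0 14 2)(4 11 5 8 10 13 9 7)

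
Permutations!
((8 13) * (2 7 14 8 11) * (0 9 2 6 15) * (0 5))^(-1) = (0 5 15 6 11 13 8 14 7 2 9) = [5, 1, 9, 3, 4, 15, 11, 2, 14, 0, 10, 13, 12, 8, 7, 6]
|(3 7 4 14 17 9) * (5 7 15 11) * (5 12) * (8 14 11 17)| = |(3 15 17 9)(4 11 12 5 7)(8 14)| = 20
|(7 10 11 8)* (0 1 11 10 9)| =6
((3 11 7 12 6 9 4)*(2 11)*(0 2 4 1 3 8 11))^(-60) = (1 8 12)(3 11 6)(4 7 9) = [0, 8, 2, 11, 7, 5, 3, 9, 12, 4, 10, 6, 1]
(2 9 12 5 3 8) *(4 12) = (2 9 4 12 5 3 8) = [0, 1, 9, 8, 12, 3, 6, 7, 2, 4, 10, 11, 5]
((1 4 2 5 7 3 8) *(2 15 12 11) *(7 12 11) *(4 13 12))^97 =[0, 13, 4, 8, 11, 15, 6, 3, 1, 9, 10, 5, 7, 12, 14, 2] =(1 13 12 7 3 8)(2 4 11 5 15)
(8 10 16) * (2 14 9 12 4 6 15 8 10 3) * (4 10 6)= (2 14 9 12 10 16 6 15 8 3)= [0, 1, 14, 2, 4, 5, 15, 7, 3, 12, 16, 11, 10, 13, 9, 8, 6]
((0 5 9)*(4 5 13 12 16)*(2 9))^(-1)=(0 9 2 5 4 16 12 13)=[9, 1, 5, 3, 16, 4, 6, 7, 8, 2, 10, 11, 13, 0, 14, 15, 12]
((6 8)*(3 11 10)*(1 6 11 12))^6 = (1 12 3 10 11 8 6) = [0, 12, 2, 10, 4, 5, 1, 7, 6, 9, 11, 8, 3]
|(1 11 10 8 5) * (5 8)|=4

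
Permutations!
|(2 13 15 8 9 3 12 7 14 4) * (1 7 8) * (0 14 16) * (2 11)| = 20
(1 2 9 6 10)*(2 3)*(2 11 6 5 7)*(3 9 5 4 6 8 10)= (1 9 4 6 3 11 8 10)(2 5 7)= [0, 9, 5, 11, 6, 7, 3, 2, 10, 4, 1, 8]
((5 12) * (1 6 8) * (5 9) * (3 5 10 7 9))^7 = [0, 6, 2, 5, 4, 12, 8, 9, 1, 10, 7, 11, 3] = (1 6 8)(3 5 12)(7 9 10)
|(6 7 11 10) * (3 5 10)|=6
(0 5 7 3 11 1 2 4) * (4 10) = (0 5 7 3 11 1 2 10 4) = [5, 2, 10, 11, 0, 7, 6, 3, 8, 9, 4, 1]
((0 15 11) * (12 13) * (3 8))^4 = (0 15 11) = [15, 1, 2, 3, 4, 5, 6, 7, 8, 9, 10, 0, 12, 13, 14, 11]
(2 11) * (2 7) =(2 11 7) =[0, 1, 11, 3, 4, 5, 6, 2, 8, 9, 10, 7]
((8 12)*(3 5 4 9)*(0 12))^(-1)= (0 8 12)(3 9 4 5)= [8, 1, 2, 9, 5, 3, 6, 7, 12, 4, 10, 11, 0]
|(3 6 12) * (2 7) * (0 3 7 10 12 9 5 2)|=|(0 3 6 9 5 2 10 12 7)|=9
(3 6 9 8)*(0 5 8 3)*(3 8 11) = (0 5 11 3 6 9 8) = [5, 1, 2, 6, 4, 11, 9, 7, 0, 8, 10, 3]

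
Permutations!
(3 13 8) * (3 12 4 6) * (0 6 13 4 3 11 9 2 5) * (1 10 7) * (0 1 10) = [6, 0, 5, 4, 13, 1, 11, 10, 12, 2, 7, 9, 3, 8] = (0 6 11 9 2 5 1)(3 4 13 8 12)(7 10)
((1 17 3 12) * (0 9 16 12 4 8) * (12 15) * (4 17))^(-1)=[8, 12, 2, 17, 1, 5, 6, 7, 4, 0, 10, 11, 15, 13, 14, 16, 9, 3]=(0 8 4 1 12 15 16 9)(3 17)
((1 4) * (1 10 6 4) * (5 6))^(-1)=(4 6 5 10)=[0, 1, 2, 3, 6, 10, 5, 7, 8, 9, 4]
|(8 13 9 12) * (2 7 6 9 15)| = |(2 7 6 9 12 8 13 15)| = 8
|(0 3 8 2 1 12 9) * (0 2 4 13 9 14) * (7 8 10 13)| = |(0 3 10 13 9 2 1 12 14)(4 7 8)| = 9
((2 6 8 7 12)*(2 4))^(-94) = (2 8 12)(4 6 7) = [0, 1, 8, 3, 6, 5, 7, 4, 12, 9, 10, 11, 2]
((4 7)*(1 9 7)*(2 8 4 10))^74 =(1 2 9 8 7 4 10) =[0, 2, 9, 3, 10, 5, 6, 4, 7, 8, 1]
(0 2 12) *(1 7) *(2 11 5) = (0 11 5 2 12)(1 7) = [11, 7, 12, 3, 4, 2, 6, 1, 8, 9, 10, 5, 0]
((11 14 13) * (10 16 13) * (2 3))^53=(2 3)(10 11 16 14 13)=[0, 1, 3, 2, 4, 5, 6, 7, 8, 9, 11, 16, 12, 10, 13, 15, 14]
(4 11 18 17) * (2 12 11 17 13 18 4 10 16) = (2 12 11 4 17 10 16)(13 18) = [0, 1, 12, 3, 17, 5, 6, 7, 8, 9, 16, 4, 11, 18, 14, 15, 2, 10, 13]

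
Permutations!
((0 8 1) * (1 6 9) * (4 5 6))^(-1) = (0 1 9 6 5 4 8) = [1, 9, 2, 3, 8, 4, 5, 7, 0, 6]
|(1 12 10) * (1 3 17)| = |(1 12 10 3 17)| = 5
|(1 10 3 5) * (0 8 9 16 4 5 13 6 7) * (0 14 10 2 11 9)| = 42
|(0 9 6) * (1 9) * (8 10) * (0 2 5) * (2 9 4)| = |(0 1 4 2 5)(6 9)(8 10)| = 10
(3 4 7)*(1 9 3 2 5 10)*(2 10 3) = (1 9 2 5 3 4 7 10) = [0, 9, 5, 4, 7, 3, 6, 10, 8, 2, 1]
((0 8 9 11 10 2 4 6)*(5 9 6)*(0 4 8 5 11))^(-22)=(0 9 5)(2 6 11)(4 10 8)=[9, 1, 6, 3, 10, 0, 11, 7, 4, 5, 8, 2]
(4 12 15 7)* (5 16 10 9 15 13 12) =(4 5 16 10 9 15 7)(12 13) =[0, 1, 2, 3, 5, 16, 6, 4, 8, 15, 9, 11, 13, 12, 14, 7, 10]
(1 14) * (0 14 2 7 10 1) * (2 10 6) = (0 14)(1 10)(2 7 6) = [14, 10, 7, 3, 4, 5, 2, 6, 8, 9, 1, 11, 12, 13, 0]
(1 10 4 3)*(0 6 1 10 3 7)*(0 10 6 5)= (0 5)(1 3 6)(4 7 10)= [5, 3, 2, 6, 7, 0, 1, 10, 8, 9, 4]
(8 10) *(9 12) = (8 10)(9 12) = [0, 1, 2, 3, 4, 5, 6, 7, 10, 12, 8, 11, 9]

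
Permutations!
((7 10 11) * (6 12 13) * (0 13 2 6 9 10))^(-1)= (0 7 11 10 9 13)(2 12 6)= [7, 1, 12, 3, 4, 5, 2, 11, 8, 13, 9, 10, 6, 0]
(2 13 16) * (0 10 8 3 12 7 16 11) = [10, 1, 13, 12, 4, 5, 6, 16, 3, 9, 8, 0, 7, 11, 14, 15, 2] = (0 10 8 3 12 7 16 2 13 11)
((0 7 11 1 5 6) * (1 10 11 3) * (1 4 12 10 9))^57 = (0 3 12 11 1 6 7 4 10 9 5) = [3, 6, 2, 12, 10, 0, 7, 4, 8, 5, 9, 1, 11]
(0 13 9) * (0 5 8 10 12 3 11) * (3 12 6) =[13, 1, 2, 11, 4, 8, 3, 7, 10, 5, 6, 0, 12, 9] =(0 13 9 5 8 10 6 3 11)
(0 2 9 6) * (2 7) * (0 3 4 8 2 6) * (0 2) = (0 7 6 3 4 8)(2 9) = [7, 1, 9, 4, 8, 5, 3, 6, 0, 2]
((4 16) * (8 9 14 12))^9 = (4 16)(8 9 14 12) = [0, 1, 2, 3, 16, 5, 6, 7, 9, 14, 10, 11, 8, 13, 12, 15, 4]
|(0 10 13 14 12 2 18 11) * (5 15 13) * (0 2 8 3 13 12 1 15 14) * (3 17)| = |(0 10 5 14 1 15 12 8 17 3 13)(2 18 11)| = 33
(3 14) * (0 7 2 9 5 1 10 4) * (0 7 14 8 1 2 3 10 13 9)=(0 14 10 4 7 3 8 1 13 9 5 2)=[14, 13, 0, 8, 7, 2, 6, 3, 1, 5, 4, 11, 12, 9, 10]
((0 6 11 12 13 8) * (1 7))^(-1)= (0 8 13 12 11 6)(1 7)= [8, 7, 2, 3, 4, 5, 0, 1, 13, 9, 10, 6, 11, 12]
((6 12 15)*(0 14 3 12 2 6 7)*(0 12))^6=[0, 1, 2, 3, 4, 5, 6, 7, 8, 9, 10, 11, 12, 13, 14, 15]=(15)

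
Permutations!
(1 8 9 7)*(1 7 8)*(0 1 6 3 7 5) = (0 1 6 3 7 5)(8 9) = [1, 6, 2, 7, 4, 0, 3, 5, 9, 8]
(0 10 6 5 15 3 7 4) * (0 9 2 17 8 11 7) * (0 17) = (0 10 6 5 15 3 17 8 11 7 4 9 2) = [10, 1, 0, 17, 9, 15, 5, 4, 11, 2, 6, 7, 12, 13, 14, 3, 16, 8]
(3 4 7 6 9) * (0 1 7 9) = (0 1 7 6)(3 4 9) = [1, 7, 2, 4, 9, 5, 0, 6, 8, 3]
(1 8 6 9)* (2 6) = [0, 8, 6, 3, 4, 5, 9, 7, 2, 1] = (1 8 2 6 9)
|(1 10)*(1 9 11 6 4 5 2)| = 8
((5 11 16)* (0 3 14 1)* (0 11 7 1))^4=(0 3 14)(1 7 5 16 11)=[3, 7, 2, 14, 4, 16, 6, 5, 8, 9, 10, 1, 12, 13, 0, 15, 11]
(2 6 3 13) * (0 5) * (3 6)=(0 5)(2 3 13)=[5, 1, 3, 13, 4, 0, 6, 7, 8, 9, 10, 11, 12, 2]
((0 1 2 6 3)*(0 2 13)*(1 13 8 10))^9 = (0 13) = [13, 1, 2, 3, 4, 5, 6, 7, 8, 9, 10, 11, 12, 0]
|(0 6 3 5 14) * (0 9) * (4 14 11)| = |(0 6 3 5 11 4 14 9)| = 8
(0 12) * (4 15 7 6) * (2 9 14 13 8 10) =(0 12)(2 9 14 13 8 10)(4 15 7 6) =[12, 1, 9, 3, 15, 5, 4, 6, 10, 14, 2, 11, 0, 8, 13, 7]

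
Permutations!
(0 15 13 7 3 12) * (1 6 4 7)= (0 15 13 1 6 4 7 3 12)= [15, 6, 2, 12, 7, 5, 4, 3, 8, 9, 10, 11, 0, 1, 14, 13]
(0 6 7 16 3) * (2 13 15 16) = [6, 1, 13, 0, 4, 5, 7, 2, 8, 9, 10, 11, 12, 15, 14, 16, 3] = (0 6 7 2 13 15 16 3)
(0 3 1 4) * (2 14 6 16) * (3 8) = (0 8 3 1 4)(2 14 6 16) = [8, 4, 14, 1, 0, 5, 16, 7, 3, 9, 10, 11, 12, 13, 6, 15, 2]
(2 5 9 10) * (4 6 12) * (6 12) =(2 5 9 10)(4 12) =[0, 1, 5, 3, 12, 9, 6, 7, 8, 10, 2, 11, 4]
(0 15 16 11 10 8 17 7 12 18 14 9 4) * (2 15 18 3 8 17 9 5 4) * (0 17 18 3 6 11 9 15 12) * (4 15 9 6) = (0 3 8 9 2 12 4 17 7)(5 15 16 6 11 10 18 14) = [3, 1, 12, 8, 17, 15, 11, 0, 9, 2, 18, 10, 4, 13, 5, 16, 6, 7, 14]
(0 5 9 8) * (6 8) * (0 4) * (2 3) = (0 5 9 6 8 4)(2 3) = [5, 1, 3, 2, 0, 9, 8, 7, 4, 6]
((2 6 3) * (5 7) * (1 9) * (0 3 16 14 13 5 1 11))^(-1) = [11, 7, 3, 0, 4, 13, 2, 5, 8, 1, 10, 9, 12, 14, 16, 15, 6] = (0 11 9 1 7 5 13 14 16 6 2 3)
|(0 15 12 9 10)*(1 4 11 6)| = 20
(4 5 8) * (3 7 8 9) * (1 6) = (1 6)(3 7 8 4 5 9) = [0, 6, 2, 7, 5, 9, 1, 8, 4, 3]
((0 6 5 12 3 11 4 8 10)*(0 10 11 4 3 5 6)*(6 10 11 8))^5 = [0, 1, 2, 3, 4, 12, 6, 7, 8, 9, 10, 11, 5] = (5 12)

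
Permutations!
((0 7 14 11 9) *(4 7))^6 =(14) =[0, 1, 2, 3, 4, 5, 6, 7, 8, 9, 10, 11, 12, 13, 14]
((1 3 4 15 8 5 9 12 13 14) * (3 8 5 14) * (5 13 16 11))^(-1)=(1 14 8)(3 13 15 4)(5 11 16 12 9)=[0, 14, 2, 13, 3, 11, 6, 7, 1, 5, 10, 16, 9, 15, 8, 4, 12]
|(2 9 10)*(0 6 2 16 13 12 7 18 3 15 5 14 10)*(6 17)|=10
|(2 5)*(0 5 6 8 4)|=|(0 5 2 6 8 4)|=6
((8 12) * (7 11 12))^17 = (7 11 12 8) = [0, 1, 2, 3, 4, 5, 6, 11, 7, 9, 10, 12, 8]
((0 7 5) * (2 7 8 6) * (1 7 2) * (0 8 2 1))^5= [8, 0, 6, 3, 4, 1, 5, 2, 7]= (0 8 7 2 6 5 1)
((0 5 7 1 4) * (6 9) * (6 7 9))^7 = [5, 4, 2, 3, 0, 9, 6, 1, 8, 7] = (0 5 9 7 1 4)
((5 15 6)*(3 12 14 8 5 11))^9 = [0, 1, 2, 12, 4, 15, 11, 7, 5, 9, 10, 3, 14, 13, 8, 6] = (3 12 14 8 5 15 6 11)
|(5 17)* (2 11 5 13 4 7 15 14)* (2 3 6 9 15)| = |(2 11 5 17 13 4 7)(3 6 9 15 14)| = 35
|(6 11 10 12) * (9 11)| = |(6 9 11 10 12)| = 5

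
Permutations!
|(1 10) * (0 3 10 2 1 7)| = |(0 3 10 7)(1 2)| = 4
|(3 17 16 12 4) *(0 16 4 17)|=|(0 16 12 17 4 3)|=6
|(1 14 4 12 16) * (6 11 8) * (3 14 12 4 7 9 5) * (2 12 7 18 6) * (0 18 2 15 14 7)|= |(0 18 6 11 8 15 14 2 12 16 1)(3 7 9 5)|= 44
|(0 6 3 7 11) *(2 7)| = 6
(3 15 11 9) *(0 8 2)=(0 8 2)(3 15 11 9)=[8, 1, 0, 15, 4, 5, 6, 7, 2, 3, 10, 9, 12, 13, 14, 11]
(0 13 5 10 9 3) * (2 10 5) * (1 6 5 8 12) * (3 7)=(0 13 2 10 9 7 3)(1 6 5 8 12)=[13, 6, 10, 0, 4, 8, 5, 3, 12, 7, 9, 11, 1, 2]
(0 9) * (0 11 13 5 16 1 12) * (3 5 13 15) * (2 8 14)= (0 9 11 15 3 5 16 1 12)(2 8 14)= [9, 12, 8, 5, 4, 16, 6, 7, 14, 11, 10, 15, 0, 13, 2, 3, 1]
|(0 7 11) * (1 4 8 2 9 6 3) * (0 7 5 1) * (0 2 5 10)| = 4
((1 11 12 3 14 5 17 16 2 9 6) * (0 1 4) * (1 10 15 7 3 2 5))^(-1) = (0 4 6 9 2 12 11 1 14 3 7 15 10)(5 16 17) = [4, 14, 12, 7, 6, 16, 9, 15, 8, 2, 0, 1, 11, 13, 3, 10, 17, 5]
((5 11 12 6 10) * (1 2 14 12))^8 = (14) = [0, 1, 2, 3, 4, 5, 6, 7, 8, 9, 10, 11, 12, 13, 14]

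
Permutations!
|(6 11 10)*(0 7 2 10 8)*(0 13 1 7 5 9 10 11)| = 30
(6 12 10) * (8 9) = (6 12 10)(8 9) = [0, 1, 2, 3, 4, 5, 12, 7, 9, 8, 6, 11, 10]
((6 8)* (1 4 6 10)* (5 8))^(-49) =[0, 10, 2, 3, 1, 6, 4, 7, 5, 9, 8] =(1 10 8 5 6 4)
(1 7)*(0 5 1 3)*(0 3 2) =(0 5 1 7 2) =[5, 7, 0, 3, 4, 1, 6, 2]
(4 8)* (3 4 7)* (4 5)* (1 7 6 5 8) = (1 7 3 8 6 5 4) = [0, 7, 2, 8, 1, 4, 5, 3, 6]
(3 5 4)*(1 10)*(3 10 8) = (1 8 3 5 4 10) = [0, 8, 2, 5, 10, 4, 6, 7, 3, 9, 1]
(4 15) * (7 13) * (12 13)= (4 15)(7 12 13)= [0, 1, 2, 3, 15, 5, 6, 12, 8, 9, 10, 11, 13, 7, 14, 4]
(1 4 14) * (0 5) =(0 5)(1 4 14) =[5, 4, 2, 3, 14, 0, 6, 7, 8, 9, 10, 11, 12, 13, 1]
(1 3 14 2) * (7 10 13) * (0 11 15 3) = (0 11 15 3 14 2 1)(7 10 13) = [11, 0, 1, 14, 4, 5, 6, 10, 8, 9, 13, 15, 12, 7, 2, 3]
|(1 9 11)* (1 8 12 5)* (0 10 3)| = 6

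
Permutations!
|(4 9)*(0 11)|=2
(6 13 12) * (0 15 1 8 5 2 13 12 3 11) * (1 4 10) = (0 15 4 10 1 8 5 2 13 3 11)(6 12) = [15, 8, 13, 11, 10, 2, 12, 7, 5, 9, 1, 0, 6, 3, 14, 4]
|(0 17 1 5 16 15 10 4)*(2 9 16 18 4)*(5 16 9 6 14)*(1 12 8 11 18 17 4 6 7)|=|(0 4)(1 16 15 10 2 7)(5 17 12 8 11 18 6 14)|=24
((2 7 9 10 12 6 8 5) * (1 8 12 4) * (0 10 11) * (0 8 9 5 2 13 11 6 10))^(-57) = (1 12)(2 13)(4 6)(5 8)(7 11)(9 10) = [0, 12, 13, 3, 6, 8, 4, 11, 5, 10, 9, 7, 1, 2]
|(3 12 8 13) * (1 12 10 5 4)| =|(1 12 8 13 3 10 5 4)| =8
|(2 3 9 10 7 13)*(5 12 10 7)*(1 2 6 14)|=|(1 2 3 9 7 13 6 14)(5 12 10)|=24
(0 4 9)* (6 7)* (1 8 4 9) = (0 9)(1 8 4)(6 7) = [9, 8, 2, 3, 1, 5, 7, 6, 4, 0]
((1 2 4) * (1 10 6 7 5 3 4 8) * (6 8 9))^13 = (1 6 3 8 9 5 10 2 7 4) = [0, 6, 7, 8, 1, 10, 3, 4, 9, 5, 2]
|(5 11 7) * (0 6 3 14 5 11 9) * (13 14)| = 14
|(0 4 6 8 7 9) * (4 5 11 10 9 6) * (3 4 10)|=21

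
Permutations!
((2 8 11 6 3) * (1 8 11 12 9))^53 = (1 8 12 9)(2 11 6 3) = [0, 8, 11, 2, 4, 5, 3, 7, 12, 1, 10, 6, 9]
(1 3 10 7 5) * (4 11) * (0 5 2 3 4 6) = (0 5 1 4 11 6)(2 3 10 7) = [5, 4, 3, 10, 11, 1, 0, 2, 8, 9, 7, 6]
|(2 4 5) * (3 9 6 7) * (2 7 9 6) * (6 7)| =10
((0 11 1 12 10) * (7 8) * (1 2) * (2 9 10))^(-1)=(0 10 9 11)(1 2 12)(7 8)=[10, 2, 12, 3, 4, 5, 6, 8, 7, 11, 9, 0, 1]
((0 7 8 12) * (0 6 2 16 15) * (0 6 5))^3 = (0 12 7 5 8)(2 6 15 16) = [12, 1, 6, 3, 4, 8, 15, 5, 0, 9, 10, 11, 7, 13, 14, 16, 2]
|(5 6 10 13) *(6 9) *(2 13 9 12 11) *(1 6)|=20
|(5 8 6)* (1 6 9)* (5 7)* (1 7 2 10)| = |(1 6 2 10)(5 8 9 7)| = 4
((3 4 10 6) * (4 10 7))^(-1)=(3 6 10)(4 7)=[0, 1, 2, 6, 7, 5, 10, 4, 8, 9, 3]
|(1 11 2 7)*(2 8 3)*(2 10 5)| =|(1 11 8 3 10 5 2 7)| =8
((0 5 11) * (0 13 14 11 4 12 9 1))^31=[5, 0, 2, 3, 12, 4, 6, 7, 8, 1, 10, 13, 9, 14, 11]=(0 5 4 12 9 1)(11 13 14)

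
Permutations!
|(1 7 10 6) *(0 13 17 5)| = |(0 13 17 5)(1 7 10 6)| = 4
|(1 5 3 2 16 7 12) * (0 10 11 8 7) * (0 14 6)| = 13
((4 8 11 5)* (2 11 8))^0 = (11) = [0, 1, 2, 3, 4, 5, 6, 7, 8, 9, 10, 11]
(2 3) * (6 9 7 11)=(2 3)(6 9 7 11)=[0, 1, 3, 2, 4, 5, 9, 11, 8, 7, 10, 6]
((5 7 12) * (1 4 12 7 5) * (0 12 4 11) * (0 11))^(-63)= (12)= [0, 1, 2, 3, 4, 5, 6, 7, 8, 9, 10, 11, 12]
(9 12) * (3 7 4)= (3 7 4)(9 12)= [0, 1, 2, 7, 3, 5, 6, 4, 8, 12, 10, 11, 9]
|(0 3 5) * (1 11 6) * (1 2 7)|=|(0 3 5)(1 11 6 2 7)|=15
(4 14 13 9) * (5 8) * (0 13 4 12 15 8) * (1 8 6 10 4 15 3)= (0 13 9 12 3 1 8 5)(4 14 15 6 10)= [13, 8, 2, 1, 14, 0, 10, 7, 5, 12, 4, 11, 3, 9, 15, 6]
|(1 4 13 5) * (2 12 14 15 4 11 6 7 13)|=30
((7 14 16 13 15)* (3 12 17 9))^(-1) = [0, 1, 2, 9, 4, 5, 6, 15, 8, 17, 10, 11, 3, 16, 7, 13, 14, 12] = (3 9 17 12)(7 15 13 16 14)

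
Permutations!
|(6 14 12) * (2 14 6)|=|(2 14 12)|=3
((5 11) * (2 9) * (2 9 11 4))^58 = (2 5)(4 11) = [0, 1, 5, 3, 11, 2, 6, 7, 8, 9, 10, 4]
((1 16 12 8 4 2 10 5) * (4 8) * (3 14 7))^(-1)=(1 5 10 2 4 12 16)(3 7 14)=[0, 5, 4, 7, 12, 10, 6, 14, 8, 9, 2, 11, 16, 13, 3, 15, 1]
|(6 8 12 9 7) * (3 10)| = |(3 10)(6 8 12 9 7)| = 10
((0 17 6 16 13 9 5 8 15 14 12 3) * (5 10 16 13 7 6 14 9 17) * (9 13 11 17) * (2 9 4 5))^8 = (0 17 16)(2 14 7)(3 11 10)(4 15 5 13 8)(6 9 12) = [17, 1, 14, 11, 15, 13, 9, 2, 4, 12, 3, 10, 6, 8, 7, 5, 0, 16]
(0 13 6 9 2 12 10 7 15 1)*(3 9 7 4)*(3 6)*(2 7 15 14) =(0 13 3 9 7 14 2 12 10 4 6 15 1) =[13, 0, 12, 9, 6, 5, 15, 14, 8, 7, 4, 11, 10, 3, 2, 1]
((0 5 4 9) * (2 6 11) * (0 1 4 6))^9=(0 2 11 6 5)=[2, 1, 11, 3, 4, 0, 5, 7, 8, 9, 10, 6]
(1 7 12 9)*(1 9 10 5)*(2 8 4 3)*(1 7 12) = (1 12 10 5 7)(2 8 4 3) = [0, 12, 8, 2, 3, 7, 6, 1, 4, 9, 5, 11, 10]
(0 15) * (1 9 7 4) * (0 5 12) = [15, 9, 2, 3, 1, 12, 6, 4, 8, 7, 10, 11, 0, 13, 14, 5] = (0 15 5 12)(1 9 7 4)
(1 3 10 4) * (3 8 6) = (1 8 6 3 10 4) = [0, 8, 2, 10, 1, 5, 3, 7, 6, 9, 4]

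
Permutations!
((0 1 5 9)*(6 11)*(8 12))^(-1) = [9, 0, 2, 3, 4, 1, 11, 7, 12, 5, 10, 6, 8] = (0 9 5 1)(6 11)(8 12)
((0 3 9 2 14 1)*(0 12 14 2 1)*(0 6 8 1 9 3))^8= (1 6 12 8 14)= [0, 6, 2, 3, 4, 5, 12, 7, 14, 9, 10, 11, 8, 13, 1]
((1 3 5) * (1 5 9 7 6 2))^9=(1 7)(2 9)(3 6)=[0, 7, 9, 6, 4, 5, 3, 1, 8, 2]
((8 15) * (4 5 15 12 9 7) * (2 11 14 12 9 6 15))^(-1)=(2 5 4 7 9 8 15 6 12 14 11)=[0, 1, 5, 3, 7, 4, 12, 9, 15, 8, 10, 2, 14, 13, 11, 6]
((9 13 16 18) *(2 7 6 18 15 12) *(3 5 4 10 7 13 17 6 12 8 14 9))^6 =[0, 1, 9, 2, 16, 13, 7, 8, 3, 4, 15, 11, 14, 17, 5, 18, 6, 10, 12] =(2 9 4 16 6 7 8 3)(5 13 17 10 15 18 12 14)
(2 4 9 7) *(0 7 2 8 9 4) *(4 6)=(0 7 8 9 2)(4 6)=[7, 1, 0, 3, 6, 5, 4, 8, 9, 2]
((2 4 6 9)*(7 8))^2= (2 6)(4 9)= [0, 1, 6, 3, 9, 5, 2, 7, 8, 4]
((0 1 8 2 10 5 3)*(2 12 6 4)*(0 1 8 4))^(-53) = [6, 4, 10, 1, 2, 3, 12, 7, 0, 9, 5, 11, 8] = (0 6 12 8)(1 4 2 10 5 3)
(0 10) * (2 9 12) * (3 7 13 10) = (0 3 7 13 10)(2 9 12) = [3, 1, 9, 7, 4, 5, 6, 13, 8, 12, 0, 11, 2, 10]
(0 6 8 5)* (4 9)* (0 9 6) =(4 6 8 5 9) =[0, 1, 2, 3, 6, 9, 8, 7, 5, 4]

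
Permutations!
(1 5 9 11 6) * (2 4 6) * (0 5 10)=(0 5 9 11 2 4 6 1 10)=[5, 10, 4, 3, 6, 9, 1, 7, 8, 11, 0, 2]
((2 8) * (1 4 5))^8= (8)(1 5 4)= [0, 5, 2, 3, 1, 4, 6, 7, 8]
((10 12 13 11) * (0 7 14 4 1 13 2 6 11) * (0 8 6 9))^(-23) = (0 4 8 10 9 14 13 11 2 7 1 6 12) = [4, 6, 7, 3, 8, 5, 12, 1, 10, 14, 9, 2, 0, 11, 13]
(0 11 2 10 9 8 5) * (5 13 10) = [11, 1, 5, 3, 4, 0, 6, 7, 13, 8, 9, 2, 12, 10] = (0 11 2 5)(8 13 10 9)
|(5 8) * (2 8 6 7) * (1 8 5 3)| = 12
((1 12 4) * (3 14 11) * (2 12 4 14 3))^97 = (1 4)(2 12 14 11) = [0, 4, 12, 3, 1, 5, 6, 7, 8, 9, 10, 2, 14, 13, 11]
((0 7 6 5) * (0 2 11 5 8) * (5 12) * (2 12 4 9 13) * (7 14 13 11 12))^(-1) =(0 8 6 7 5 12 2 13 14)(4 11 9) =[8, 1, 13, 3, 11, 12, 7, 5, 6, 4, 10, 9, 2, 14, 0]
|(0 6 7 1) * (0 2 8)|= |(0 6 7 1 2 8)|= 6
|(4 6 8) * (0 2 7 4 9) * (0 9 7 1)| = |(9)(0 2 1)(4 6 8 7)| = 12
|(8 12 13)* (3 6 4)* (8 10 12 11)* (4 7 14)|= 30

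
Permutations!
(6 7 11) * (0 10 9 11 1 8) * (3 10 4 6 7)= (0 4 6 3 10 9 11 7 1 8)= [4, 8, 2, 10, 6, 5, 3, 1, 0, 11, 9, 7]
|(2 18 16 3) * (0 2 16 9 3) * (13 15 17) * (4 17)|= 12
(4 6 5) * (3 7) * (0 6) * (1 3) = (0 6 5 4)(1 3 7) = [6, 3, 2, 7, 0, 4, 5, 1]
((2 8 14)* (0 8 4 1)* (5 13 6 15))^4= (15)(0 4 14)(1 2 8)= [4, 2, 8, 3, 14, 5, 6, 7, 1, 9, 10, 11, 12, 13, 0, 15]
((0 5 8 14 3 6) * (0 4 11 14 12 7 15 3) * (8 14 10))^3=[0, 1, 2, 11, 8, 5, 10, 6, 15, 9, 7, 12, 3, 13, 14, 4]=(3 11 12)(4 8 15)(6 10 7)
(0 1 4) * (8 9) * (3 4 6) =(0 1 6 3 4)(8 9) =[1, 6, 2, 4, 0, 5, 3, 7, 9, 8]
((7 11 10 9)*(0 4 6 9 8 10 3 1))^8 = (11) = [0, 1, 2, 3, 4, 5, 6, 7, 8, 9, 10, 11]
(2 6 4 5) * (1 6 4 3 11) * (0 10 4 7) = [10, 6, 7, 11, 5, 2, 3, 0, 8, 9, 4, 1] = (0 10 4 5 2 7)(1 6 3 11)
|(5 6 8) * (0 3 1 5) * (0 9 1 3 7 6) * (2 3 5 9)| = 14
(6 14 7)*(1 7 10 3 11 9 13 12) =(1 7 6 14 10 3 11 9 13 12) =[0, 7, 2, 11, 4, 5, 14, 6, 8, 13, 3, 9, 1, 12, 10]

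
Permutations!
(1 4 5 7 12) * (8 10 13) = (1 4 5 7 12)(8 10 13) = [0, 4, 2, 3, 5, 7, 6, 12, 10, 9, 13, 11, 1, 8]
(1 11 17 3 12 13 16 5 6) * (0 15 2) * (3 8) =(0 15 2)(1 11 17 8 3 12 13 16 5 6) =[15, 11, 0, 12, 4, 6, 1, 7, 3, 9, 10, 17, 13, 16, 14, 2, 5, 8]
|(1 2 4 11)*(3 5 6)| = 12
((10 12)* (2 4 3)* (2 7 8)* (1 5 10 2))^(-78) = (1 12 3)(2 7 5)(4 8 10) = [0, 12, 7, 1, 8, 2, 6, 5, 10, 9, 4, 11, 3]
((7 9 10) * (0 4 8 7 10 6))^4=[9, 1, 2, 3, 6, 5, 7, 4, 0, 8, 10]=(10)(0 9 8)(4 6 7)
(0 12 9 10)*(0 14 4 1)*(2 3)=(0 12 9 10 14 4 1)(2 3)=[12, 0, 3, 2, 1, 5, 6, 7, 8, 10, 14, 11, 9, 13, 4]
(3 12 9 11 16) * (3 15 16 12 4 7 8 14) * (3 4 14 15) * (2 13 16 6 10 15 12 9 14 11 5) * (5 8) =(2 13 16 3 11 9 8 12 14 4 7 5)(6 10 15) =[0, 1, 13, 11, 7, 2, 10, 5, 12, 8, 15, 9, 14, 16, 4, 6, 3]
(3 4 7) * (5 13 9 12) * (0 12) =[12, 1, 2, 4, 7, 13, 6, 3, 8, 0, 10, 11, 5, 9] =(0 12 5 13 9)(3 4 7)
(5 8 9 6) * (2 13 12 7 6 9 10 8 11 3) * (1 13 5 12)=(1 13)(2 5 11 3)(6 12 7)(8 10)=[0, 13, 5, 2, 4, 11, 12, 6, 10, 9, 8, 3, 7, 1]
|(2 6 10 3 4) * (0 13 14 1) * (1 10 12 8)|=|(0 13 14 10 3 4 2 6 12 8 1)|=11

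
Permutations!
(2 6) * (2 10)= [0, 1, 6, 3, 4, 5, 10, 7, 8, 9, 2]= (2 6 10)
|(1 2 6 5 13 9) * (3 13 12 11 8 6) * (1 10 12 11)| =|(1 2 3 13 9 10 12)(5 11 8 6)| =28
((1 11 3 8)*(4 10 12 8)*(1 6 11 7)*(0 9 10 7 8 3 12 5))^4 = (1 12)(3 8)(4 6)(7 11) = [0, 12, 2, 8, 6, 5, 4, 11, 3, 9, 10, 7, 1]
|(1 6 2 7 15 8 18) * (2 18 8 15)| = 6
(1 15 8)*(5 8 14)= [0, 15, 2, 3, 4, 8, 6, 7, 1, 9, 10, 11, 12, 13, 5, 14]= (1 15 14 5 8)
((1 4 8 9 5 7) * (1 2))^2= (1 8 5 2 4 9 7)= [0, 8, 4, 3, 9, 2, 6, 1, 5, 7]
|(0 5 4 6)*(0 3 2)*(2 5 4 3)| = 4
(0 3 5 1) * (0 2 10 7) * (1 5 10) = (0 3 10 7)(1 2) = [3, 2, 1, 10, 4, 5, 6, 0, 8, 9, 7]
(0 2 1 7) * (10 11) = (0 2 1 7)(10 11) = [2, 7, 1, 3, 4, 5, 6, 0, 8, 9, 11, 10]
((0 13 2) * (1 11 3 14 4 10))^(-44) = (0 13 2)(1 4 3)(10 14 11) = [13, 4, 0, 1, 3, 5, 6, 7, 8, 9, 14, 10, 12, 2, 11]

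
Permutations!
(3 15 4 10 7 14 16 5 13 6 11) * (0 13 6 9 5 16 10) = (16)(0 13 9 5 6 11 3 15 4)(7 14 10) = [13, 1, 2, 15, 0, 6, 11, 14, 8, 5, 7, 3, 12, 9, 10, 4, 16]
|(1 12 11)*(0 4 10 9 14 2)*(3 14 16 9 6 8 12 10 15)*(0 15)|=12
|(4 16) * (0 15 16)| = |(0 15 16 4)| = 4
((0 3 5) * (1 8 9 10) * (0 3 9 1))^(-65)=(0 9 10)(1 8)(3 5)=[9, 8, 2, 5, 4, 3, 6, 7, 1, 10, 0]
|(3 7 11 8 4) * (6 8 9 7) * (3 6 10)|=|(3 10)(4 6 8)(7 11 9)|=6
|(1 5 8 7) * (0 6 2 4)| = |(0 6 2 4)(1 5 8 7)| = 4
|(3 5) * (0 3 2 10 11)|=|(0 3 5 2 10 11)|=6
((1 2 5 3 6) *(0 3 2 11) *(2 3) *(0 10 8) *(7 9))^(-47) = (0 10 1 3 2 8 11 6 5)(7 9) = [10, 3, 8, 2, 4, 0, 5, 9, 11, 7, 1, 6]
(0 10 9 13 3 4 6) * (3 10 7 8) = [7, 1, 2, 4, 6, 5, 0, 8, 3, 13, 9, 11, 12, 10] = (0 7 8 3 4 6)(9 13 10)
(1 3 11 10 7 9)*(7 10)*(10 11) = [0, 3, 2, 10, 4, 5, 6, 9, 8, 1, 11, 7] = (1 3 10 11 7 9)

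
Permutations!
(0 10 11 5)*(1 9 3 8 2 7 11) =(0 10 1 9 3 8 2 7 11 5) =[10, 9, 7, 8, 4, 0, 6, 11, 2, 3, 1, 5]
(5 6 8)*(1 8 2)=[0, 8, 1, 3, 4, 6, 2, 7, 5]=(1 8 5 6 2)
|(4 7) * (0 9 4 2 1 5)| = 7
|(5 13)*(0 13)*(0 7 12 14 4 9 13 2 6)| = |(0 2 6)(4 9 13 5 7 12 14)| = 21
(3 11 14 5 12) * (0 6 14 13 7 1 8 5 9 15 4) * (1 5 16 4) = (0 6 14 9 15 1 8 16 4)(3 11 13 7 5 12) = [6, 8, 2, 11, 0, 12, 14, 5, 16, 15, 10, 13, 3, 7, 9, 1, 4]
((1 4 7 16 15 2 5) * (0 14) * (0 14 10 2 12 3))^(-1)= (0 3 12 15 16 7 4 1 5 2 10)= [3, 5, 10, 12, 1, 2, 6, 4, 8, 9, 0, 11, 15, 13, 14, 16, 7]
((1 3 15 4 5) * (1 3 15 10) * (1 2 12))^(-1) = (1 12 2 10 3 5 4 15) = [0, 12, 10, 5, 15, 4, 6, 7, 8, 9, 3, 11, 2, 13, 14, 1]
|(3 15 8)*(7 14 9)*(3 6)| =|(3 15 8 6)(7 14 9)| =12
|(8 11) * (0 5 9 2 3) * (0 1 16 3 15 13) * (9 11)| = 24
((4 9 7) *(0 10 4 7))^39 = (0 9 4 10) = [9, 1, 2, 3, 10, 5, 6, 7, 8, 4, 0]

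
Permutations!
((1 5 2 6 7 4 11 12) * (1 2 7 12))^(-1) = (1 11 4 7 5)(2 12 6) = [0, 11, 12, 3, 7, 1, 2, 5, 8, 9, 10, 4, 6]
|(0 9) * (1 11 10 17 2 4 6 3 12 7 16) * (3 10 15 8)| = |(0 9)(1 11 15 8 3 12 7 16)(2 4 6 10 17)| = 40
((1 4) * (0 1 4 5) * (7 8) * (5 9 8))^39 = (0 8)(1 7)(5 9) = [8, 7, 2, 3, 4, 9, 6, 1, 0, 5]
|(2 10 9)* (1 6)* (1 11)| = |(1 6 11)(2 10 9)| = 3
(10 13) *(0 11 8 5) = (0 11 8 5)(10 13) = [11, 1, 2, 3, 4, 0, 6, 7, 5, 9, 13, 8, 12, 10]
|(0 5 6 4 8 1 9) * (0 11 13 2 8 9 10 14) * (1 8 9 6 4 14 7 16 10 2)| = 15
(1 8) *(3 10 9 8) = (1 3 10 9 8) = [0, 3, 2, 10, 4, 5, 6, 7, 1, 8, 9]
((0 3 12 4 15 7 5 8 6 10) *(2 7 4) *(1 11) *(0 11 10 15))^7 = (0 6 7 3 15 5 12 4 8 2)(1 10 11) = [6, 10, 0, 15, 8, 12, 7, 3, 2, 9, 11, 1, 4, 13, 14, 5]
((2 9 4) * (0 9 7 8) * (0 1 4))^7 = (0 9)(1 2 8 4 7) = [9, 2, 8, 3, 7, 5, 6, 1, 4, 0]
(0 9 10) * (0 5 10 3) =[9, 1, 2, 0, 4, 10, 6, 7, 8, 3, 5] =(0 9 3)(5 10)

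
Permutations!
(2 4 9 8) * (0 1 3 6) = (0 1 3 6)(2 4 9 8) = [1, 3, 4, 6, 9, 5, 0, 7, 2, 8]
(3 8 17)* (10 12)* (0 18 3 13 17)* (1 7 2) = (0 18 3 8)(1 7 2)(10 12)(13 17) = [18, 7, 1, 8, 4, 5, 6, 2, 0, 9, 12, 11, 10, 17, 14, 15, 16, 13, 3]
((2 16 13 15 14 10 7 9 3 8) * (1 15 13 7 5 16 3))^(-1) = (1 9 7 16 5 10 14 15)(2 8 3) = [0, 9, 8, 2, 4, 10, 6, 16, 3, 7, 14, 11, 12, 13, 15, 1, 5]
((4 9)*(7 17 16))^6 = (17) = [0, 1, 2, 3, 4, 5, 6, 7, 8, 9, 10, 11, 12, 13, 14, 15, 16, 17]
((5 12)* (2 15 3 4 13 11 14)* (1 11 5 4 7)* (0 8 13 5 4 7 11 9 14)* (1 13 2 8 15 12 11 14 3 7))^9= (0 7 4 11 15 13 5)(1 3 8 12 9 14 2)= [7, 3, 1, 8, 11, 0, 6, 4, 12, 14, 10, 15, 9, 5, 2, 13]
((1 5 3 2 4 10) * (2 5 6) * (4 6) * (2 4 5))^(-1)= (1 10 4 6 2 3 5)= [0, 10, 3, 5, 6, 1, 2, 7, 8, 9, 4]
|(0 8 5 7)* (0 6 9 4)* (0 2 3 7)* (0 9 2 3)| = |(0 8 5 9 4 3 7 6 2)| = 9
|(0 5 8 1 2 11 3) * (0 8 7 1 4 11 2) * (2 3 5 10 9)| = |(0 10 9 2 3 8 4 11 5 7 1)| = 11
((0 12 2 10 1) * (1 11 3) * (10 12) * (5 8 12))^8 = (12)(0 3 10 1 11) = [3, 11, 2, 10, 4, 5, 6, 7, 8, 9, 1, 0, 12]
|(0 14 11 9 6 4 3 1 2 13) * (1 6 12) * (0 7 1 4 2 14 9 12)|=10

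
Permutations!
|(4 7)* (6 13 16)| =|(4 7)(6 13 16)| =6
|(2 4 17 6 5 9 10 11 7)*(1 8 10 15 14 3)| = |(1 8 10 11 7 2 4 17 6 5 9 15 14 3)| = 14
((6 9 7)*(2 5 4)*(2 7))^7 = (2 5 4 7 6 9) = [0, 1, 5, 3, 7, 4, 9, 6, 8, 2]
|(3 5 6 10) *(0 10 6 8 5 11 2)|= 10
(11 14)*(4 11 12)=(4 11 14 12)=[0, 1, 2, 3, 11, 5, 6, 7, 8, 9, 10, 14, 4, 13, 12]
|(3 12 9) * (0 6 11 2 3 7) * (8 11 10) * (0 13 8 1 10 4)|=|(0 6 4)(1 10)(2 3 12 9 7 13 8 11)|=24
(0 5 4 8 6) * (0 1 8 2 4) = (0 5)(1 8 6)(2 4) = [5, 8, 4, 3, 2, 0, 1, 7, 6]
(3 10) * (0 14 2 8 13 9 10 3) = (0 14 2 8 13 9 10) = [14, 1, 8, 3, 4, 5, 6, 7, 13, 10, 0, 11, 12, 9, 2]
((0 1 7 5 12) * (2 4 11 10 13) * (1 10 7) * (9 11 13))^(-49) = (2 13 4) = [0, 1, 13, 3, 2, 5, 6, 7, 8, 9, 10, 11, 12, 4]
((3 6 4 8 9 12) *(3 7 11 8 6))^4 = (7 12 9 8 11) = [0, 1, 2, 3, 4, 5, 6, 12, 11, 8, 10, 7, 9]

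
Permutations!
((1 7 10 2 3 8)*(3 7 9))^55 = (1 8 3 9)(2 7 10) = [0, 8, 7, 9, 4, 5, 6, 10, 3, 1, 2]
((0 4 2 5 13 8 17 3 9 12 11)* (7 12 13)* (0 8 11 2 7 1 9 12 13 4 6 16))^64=[6, 13, 4, 1, 8, 7, 16, 17, 2, 11, 10, 12, 9, 3, 14, 15, 0, 5]=(0 6 16)(1 13 3)(2 4 8)(5 7 17)(9 11 12)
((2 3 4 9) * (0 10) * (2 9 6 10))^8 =[3, 1, 4, 6, 10, 5, 0, 7, 8, 9, 2] =(0 3 6)(2 4 10)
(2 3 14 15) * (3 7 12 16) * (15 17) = (2 7 12 16 3 14 17 15) = [0, 1, 7, 14, 4, 5, 6, 12, 8, 9, 10, 11, 16, 13, 17, 2, 3, 15]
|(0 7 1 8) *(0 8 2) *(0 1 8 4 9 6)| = 6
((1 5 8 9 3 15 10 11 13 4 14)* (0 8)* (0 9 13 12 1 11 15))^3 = [4, 3, 2, 13, 12, 0, 6, 7, 14, 8, 15, 5, 9, 11, 1, 10] = (0 4 12 9 8 14 1 3 13 11 5)(10 15)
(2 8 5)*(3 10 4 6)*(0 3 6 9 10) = [3, 1, 8, 0, 9, 2, 6, 7, 5, 10, 4] = (0 3)(2 8 5)(4 9 10)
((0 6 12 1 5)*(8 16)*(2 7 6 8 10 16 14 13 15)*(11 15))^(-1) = [5, 12, 15, 3, 4, 1, 7, 2, 0, 9, 16, 13, 6, 14, 8, 11, 10] = (0 5 1 12 6 7 2 15 11 13 14 8)(10 16)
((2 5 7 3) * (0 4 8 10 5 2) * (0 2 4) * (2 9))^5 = [0, 1, 7, 10, 3, 4, 6, 8, 9, 5, 2] = (2 7 8 9 5 4 3 10)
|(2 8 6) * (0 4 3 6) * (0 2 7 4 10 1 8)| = |(0 10 1 8 2)(3 6 7 4)| = 20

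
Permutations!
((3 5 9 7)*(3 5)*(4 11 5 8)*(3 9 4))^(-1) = [0, 1, 2, 8, 5, 11, 6, 9, 7, 3, 10, 4] = (3 8 7 9)(4 5 11)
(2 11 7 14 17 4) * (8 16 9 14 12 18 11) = (2 8 16 9 14 17 4)(7 12 18 11) = [0, 1, 8, 3, 2, 5, 6, 12, 16, 14, 10, 7, 18, 13, 17, 15, 9, 4, 11]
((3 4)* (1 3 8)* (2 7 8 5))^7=(8)=[0, 1, 2, 3, 4, 5, 6, 7, 8]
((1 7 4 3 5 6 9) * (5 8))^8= [0, 1, 2, 3, 4, 5, 6, 7, 8, 9]= (9)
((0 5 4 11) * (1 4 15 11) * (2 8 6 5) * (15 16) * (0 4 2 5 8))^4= (0 11)(1 16)(2 15)(4 5)= [11, 16, 15, 3, 5, 4, 6, 7, 8, 9, 10, 0, 12, 13, 14, 2, 1]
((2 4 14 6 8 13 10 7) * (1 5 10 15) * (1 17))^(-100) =(1 8 2)(4 5 13)(6 7 17)(10 15 14) =[0, 8, 1, 3, 5, 13, 7, 17, 2, 9, 15, 11, 12, 4, 10, 14, 16, 6]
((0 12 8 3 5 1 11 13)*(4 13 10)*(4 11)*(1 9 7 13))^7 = [13, 4, 2, 8, 1, 3, 6, 9, 12, 5, 11, 10, 0, 7] = (0 13 7 9 5 3 8 12)(1 4)(10 11)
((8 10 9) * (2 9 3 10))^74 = (10)(2 8 9) = [0, 1, 8, 3, 4, 5, 6, 7, 9, 2, 10]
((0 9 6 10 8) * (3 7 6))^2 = [3, 1, 2, 6, 4, 5, 8, 10, 9, 7, 0] = (0 3 6 8 9 7 10)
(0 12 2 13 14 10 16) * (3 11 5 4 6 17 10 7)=[12, 1, 13, 11, 6, 4, 17, 3, 8, 9, 16, 5, 2, 14, 7, 15, 0, 10]=(0 12 2 13 14 7 3 11 5 4 6 17 10 16)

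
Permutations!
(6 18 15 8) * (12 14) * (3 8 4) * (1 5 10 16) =(1 5 10 16)(3 8 6 18 15 4)(12 14) =[0, 5, 2, 8, 3, 10, 18, 7, 6, 9, 16, 11, 14, 13, 12, 4, 1, 17, 15]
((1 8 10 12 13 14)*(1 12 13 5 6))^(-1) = (1 6 5 12 14 13 10 8) = [0, 6, 2, 3, 4, 12, 5, 7, 1, 9, 8, 11, 14, 10, 13]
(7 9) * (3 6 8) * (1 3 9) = (1 3 6 8 9 7) = [0, 3, 2, 6, 4, 5, 8, 1, 9, 7]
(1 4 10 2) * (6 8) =(1 4 10 2)(6 8) =[0, 4, 1, 3, 10, 5, 8, 7, 6, 9, 2]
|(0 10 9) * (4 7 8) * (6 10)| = |(0 6 10 9)(4 7 8)| = 12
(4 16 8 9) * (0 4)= [4, 1, 2, 3, 16, 5, 6, 7, 9, 0, 10, 11, 12, 13, 14, 15, 8]= (0 4 16 8 9)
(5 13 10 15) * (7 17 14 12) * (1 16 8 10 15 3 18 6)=(1 16 8 10 3 18 6)(5 13 15)(7 17 14 12)=[0, 16, 2, 18, 4, 13, 1, 17, 10, 9, 3, 11, 7, 15, 12, 5, 8, 14, 6]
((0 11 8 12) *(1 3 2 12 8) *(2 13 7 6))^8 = (0 12 2 6 7 13 3 1 11) = [12, 11, 6, 1, 4, 5, 7, 13, 8, 9, 10, 0, 2, 3]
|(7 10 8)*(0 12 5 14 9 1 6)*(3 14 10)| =11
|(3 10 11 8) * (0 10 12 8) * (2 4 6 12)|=6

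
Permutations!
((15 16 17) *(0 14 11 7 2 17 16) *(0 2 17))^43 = (0 14 11 7 17 15 2) = [14, 1, 0, 3, 4, 5, 6, 17, 8, 9, 10, 7, 12, 13, 11, 2, 16, 15]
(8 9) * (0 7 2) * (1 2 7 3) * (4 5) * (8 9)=(9)(0 3 1 2)(4 5)=[3, 2, 0, 1, 5, 4, 6, 7, 8, 9]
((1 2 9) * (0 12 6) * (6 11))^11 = (0 6 11 12)(1 9 2) = [6, 9, 1, 3, 4, 5, 11, 7, 8, 2, 10, 12, 0]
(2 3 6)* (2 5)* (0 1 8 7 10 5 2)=[1, 8, 3, 6, 4, 0, 2, 10, 7, 9, 5]=(0 1 8 7 10 5)(2 3 6)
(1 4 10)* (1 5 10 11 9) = (1 4 11 9)(5 10) = [0, 4, 2, 3, 11, 10, 6, 7, 8, 1, 5, 9]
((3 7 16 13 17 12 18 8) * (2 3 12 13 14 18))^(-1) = (2 12 8 18 14 16 7 3)(13 17) = [0, 1, 12, 2, 4, 5, 6, 3, 18, 9, 10, 11, 8, 17, 16, 15, 7, 13, 14]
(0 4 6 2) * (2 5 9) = (0 4 6 5 9 2) = [4, 1, 0, 3, 6, 9, 5, 7, 8, 2]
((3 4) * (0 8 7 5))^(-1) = [5, 1, 2, 4, 3, 7, 6, 8, 0] = (0 5 7 8)(3 4)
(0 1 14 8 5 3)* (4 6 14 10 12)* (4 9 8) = [1, 10, 2, 0, 6, 3, 14, 7, 5, 8, 12, 11, 9, 13, 4] = (0 1 10 12 9 8 5 3)(4 6 14)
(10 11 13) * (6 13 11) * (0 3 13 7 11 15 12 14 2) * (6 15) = (0 3 13 10 15 12 14 2)(6 7 11) = [3, 1, 0, 13, 4, 5, 7, 11, 8, 9, 15, 6, 14, 10, 2, 12]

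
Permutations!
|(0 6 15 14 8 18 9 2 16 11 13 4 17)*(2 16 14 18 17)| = 13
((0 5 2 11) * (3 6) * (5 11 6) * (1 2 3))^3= [11, 1, 2, 5, 4, 3, 6, 7, 8, 9, 10, 0]= (0 11)(3 5)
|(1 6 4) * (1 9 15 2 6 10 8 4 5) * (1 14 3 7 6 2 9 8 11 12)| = |(1 10 11 12)(3 7 6 5 14)(4 8)(9 15)| = 20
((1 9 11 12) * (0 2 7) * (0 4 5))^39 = (0 5 4 7 2)(1 12 11 9) = [5, 12, 0, 3, 7, 4, 6, 2, 8, 1, 10, 9, 11]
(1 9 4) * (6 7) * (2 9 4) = (1 4)(2 9)(6 7) = [0, 4, 9, 3, 1, 5, 7, 6, 8, 2]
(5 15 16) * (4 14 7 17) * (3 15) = (3 15 16 5)(4 14 7 17) = [0, 1, 2, 15, 14, 3, 6, 17, 8, 9, 10, 11, 12, 13, 7, 16, 5, 4]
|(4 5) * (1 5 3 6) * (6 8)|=|(1 5 4 3 8 6)|=6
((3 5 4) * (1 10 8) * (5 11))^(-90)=(3 5)(4 11)=[0, 1, 2, 5, 11, 3, 6, 7, 8, 9, 10, 4]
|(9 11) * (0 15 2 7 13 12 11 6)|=9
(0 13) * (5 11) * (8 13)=(0 8 13)(5 11)=[8, 1, 2, 3, 4, 11, 6, 7, 13, 9, 10, 5, 12, 0]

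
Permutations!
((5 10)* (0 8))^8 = (10) = [0, 1, 2, 3, 4, 5, 6, 7, 8, 9, 10]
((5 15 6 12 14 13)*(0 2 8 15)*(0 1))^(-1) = (0 1 5 13 14 12 6 15 8 2) = [1, 5, 0, 3, 4, 13, 15, 7, 2, 9, 10, 11, 6, 14, 12, 8]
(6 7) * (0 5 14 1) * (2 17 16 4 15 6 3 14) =(0 5 2 17 16 4 15 6 7 3 14 1) =[5, 0, 17, 14, 15, 2, 7, 3, 8, 9, 10, 11, 12, 13, 1, 6, 4, 16]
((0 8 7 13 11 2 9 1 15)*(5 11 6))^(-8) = (0 13 11 1 8 6 2 15 7 5 9) = [13, 8, 15, 3, 4, 9, 2, 5, 6, 0, 10, 1, 12, 11, 14, 7]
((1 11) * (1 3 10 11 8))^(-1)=(1 8)(3 11 10)=[0, 8, 2, 11, 4, 5, 6, 7, 1, 9, 3, 10]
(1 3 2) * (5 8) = (1 3 2)(5 8) = [0, 3, 1, 2, 4, 8, 6, 7, 5]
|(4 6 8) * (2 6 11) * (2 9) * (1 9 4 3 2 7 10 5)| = 20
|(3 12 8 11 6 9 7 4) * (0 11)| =|(0 11 6 9 7 4 3 12 8)| =9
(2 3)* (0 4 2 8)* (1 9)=(0 4 2 3 8)(1 9)=[4, 9, 3, 8, 2, 5, 6, 7, 0, 1]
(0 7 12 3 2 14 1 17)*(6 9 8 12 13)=(0 7 13 6 9 8 12 3 2 14 1 17)=[7, 17, 14, 2, 4, 5, 9, 13, 12, 8, 10, 11, 3, 6, 1, 15, 16, 0]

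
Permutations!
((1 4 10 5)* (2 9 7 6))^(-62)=(1 10)(2 7)(4 5)(6 9)=[0, 10, 7, 3, 5, 4, 9, 2, 8, 6, 1]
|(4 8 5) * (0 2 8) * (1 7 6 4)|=8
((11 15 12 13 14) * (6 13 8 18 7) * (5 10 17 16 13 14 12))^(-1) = (5 15 11 14 6 7 18 8 12 13 16 17 10) = [0, 1, 2, 3, 4, 15, 7, 18, 12, 9, 5, 14, 13, 16, 6, 11, 17, 10, 8]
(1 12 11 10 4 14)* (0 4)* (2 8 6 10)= (0 4 14 1 12 11 2 8 6 10)= [4, 12, 8, 3, 14, 5, 10, 7, 6, 9, 0, 2, 11, 13, 1]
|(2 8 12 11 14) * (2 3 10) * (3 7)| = |(2 8 12 11 14 7 3 10)| = 8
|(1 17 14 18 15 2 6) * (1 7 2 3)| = 6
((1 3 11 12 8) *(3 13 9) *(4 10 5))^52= [0, 3, 2, 8, 10, 4, 6, 7, 9, 12, 5, 1, 13, 11]= (1 3 8 9 12 13 11)(4 10 5)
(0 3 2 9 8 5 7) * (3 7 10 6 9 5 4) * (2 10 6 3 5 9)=[7, 1, 9, 10, 5, 6, 2, 0, 4, 8, 3]=(0 7)(2 9 8 4 5 6)(3 10)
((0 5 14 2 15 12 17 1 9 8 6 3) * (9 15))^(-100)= (17)(0 9)(2 3)(5 8)(6 14)= [9, 1, 3, 2, 4, 8, 14, 7, 5, 0, 10, 11, 12, 13, 6, 15, 16, 17]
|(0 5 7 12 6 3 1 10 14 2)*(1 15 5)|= 30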